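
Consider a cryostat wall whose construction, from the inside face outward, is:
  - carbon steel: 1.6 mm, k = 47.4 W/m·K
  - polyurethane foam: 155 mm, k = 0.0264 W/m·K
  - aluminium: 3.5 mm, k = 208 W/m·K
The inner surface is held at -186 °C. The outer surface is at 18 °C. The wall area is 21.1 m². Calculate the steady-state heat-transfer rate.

Q ≈ 733 W

Treating each layer as a thermal resistance in series:
R_carbon steel = L/(kA) = 0.0016/(47.4×21.1) = 1.6×10^-6 K/W
R_polyurethane foam = L/(kA) = 0.155/(0.0264×21.1) = 0.2783 K/W
R_aluminium = L/(kA) = 0.0035/(208×21.1) = 7.975×10^-7 K/W
R_total = 0.2783 K/W
Q = ΔT / R_total = 204 / 0.2783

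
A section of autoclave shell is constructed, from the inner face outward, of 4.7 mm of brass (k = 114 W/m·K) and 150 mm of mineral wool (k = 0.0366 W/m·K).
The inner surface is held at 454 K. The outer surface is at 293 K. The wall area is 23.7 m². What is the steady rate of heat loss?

Treating each layer as a thermal resistance in series:
R_brass = L/(kA) = 0.0047/(114×23.7) = 1.74×10^-6 K/W
R_mineral wool = L/(kA) = 0.15/(0.0366×23.7) = 0.1729 K/W
R_total = 0.1729 K/W
Q = ΔT / R_total = 161 / 0.1729

Q ≈ 931 W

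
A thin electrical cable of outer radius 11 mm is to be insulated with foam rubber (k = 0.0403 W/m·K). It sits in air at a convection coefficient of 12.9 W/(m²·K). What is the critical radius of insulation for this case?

For a cylinder r_cr = k/h = 0.0403/12.9
r_cr = 3.12 mm; since the bare radius (11 mm) is above r_cr, any added insulation will reduce heat loss.

r_cr ≈ 3.12 mm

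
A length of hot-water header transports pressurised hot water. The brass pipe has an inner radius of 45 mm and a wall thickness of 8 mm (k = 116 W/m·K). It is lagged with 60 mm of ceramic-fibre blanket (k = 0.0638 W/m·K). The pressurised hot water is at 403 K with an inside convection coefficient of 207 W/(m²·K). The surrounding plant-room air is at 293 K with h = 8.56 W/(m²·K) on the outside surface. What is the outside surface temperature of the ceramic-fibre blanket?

Per-layer cylindrical resistances, series-summed:
R_inner film = 1/(h_i·2πr₁L) = 1/(207×2π×0.045×1) = 0.01709 K/W
R_brass pipe wall = ln(53/45)/(2π×116×1) = 2.245×10^-4 K/W
R_ceramic-fibre blanket = ln(113/53)/(2π×0.0638×1) = 1.889 K/W
R_outer film = 1/(h_o·2πr_oL) = 1/(8.56×2π×0.113×1) = 0.1645 K/W
R_total = 2.07 K/W
Q = ΔT/R_total = 110/2.07
Q = 53.1 W/m
T_interface = T_inner − Q·ΣR(inner→interface) = 403 − 53.1×1.906

T ≈ 302 K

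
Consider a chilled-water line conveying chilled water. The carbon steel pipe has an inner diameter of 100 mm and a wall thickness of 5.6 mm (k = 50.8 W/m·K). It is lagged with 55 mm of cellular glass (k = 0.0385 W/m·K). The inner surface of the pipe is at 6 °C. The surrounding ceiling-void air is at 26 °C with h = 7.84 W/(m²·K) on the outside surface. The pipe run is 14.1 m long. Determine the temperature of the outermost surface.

T ≈ 24.8 °C

For a radial system each layer contributes R = ln(r_out/r_in)/(2πkL); films add R = 1/(hA).
R_carbon steel pipe wall = ln(55.6/50)/(2π×50.8×14.1) = 2.359×10^-5 K/W
R_cellular glass = ln(110.6/55.6)/(2π×0.0385×14.1) = 0.2016 K/W
R_outer film = 1/(h_o·2πr_oL) = 1/(7.84×2π×0.1106×14.1) = 0.01302 K/W
R_total = 0.2147 K/W
Q = ΔT/R_total = 20/0.2147
Q = 93.2 W
T_interface = T_inner + Q·ΣR(inner→interface) = 6 + 93.2×0.2017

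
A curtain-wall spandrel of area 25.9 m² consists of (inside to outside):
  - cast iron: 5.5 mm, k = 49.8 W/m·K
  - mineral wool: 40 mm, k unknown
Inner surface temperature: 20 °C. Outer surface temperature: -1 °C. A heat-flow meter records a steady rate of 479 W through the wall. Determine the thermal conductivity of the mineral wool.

Using the resistance-network approach (series):
R_cast iron = L/(kA) = 0.0055/(49.8×25.9) = 4.264×10^-6 K/W
Sum of known resistances R_other = 4.264×10^-6 K/W
Total R = ΔT/Q = 21/479 = 0.04384 K/W
R_mineral wool = R_total − R_other = 0.04384 K/W
k = L/(R·A) = 0.04/(0.04384×25.9)

k ≈ 0.0352 W/(m·K)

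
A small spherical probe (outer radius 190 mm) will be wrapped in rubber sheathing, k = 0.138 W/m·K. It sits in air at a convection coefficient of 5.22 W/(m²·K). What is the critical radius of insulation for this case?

r_cr ≈ 52.9 mm

For a sphere r_cr = 2k/h = 2×0.138/5.22
r_cr = 52.9 mm; since the bare radius (190 mm) is above r_cr, any added insulation will reduce heat loss.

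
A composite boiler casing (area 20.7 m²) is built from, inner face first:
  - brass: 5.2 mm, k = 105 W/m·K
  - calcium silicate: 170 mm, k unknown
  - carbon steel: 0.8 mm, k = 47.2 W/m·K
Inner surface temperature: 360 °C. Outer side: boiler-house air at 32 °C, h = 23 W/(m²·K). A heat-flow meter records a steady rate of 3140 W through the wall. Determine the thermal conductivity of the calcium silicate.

Thermal resistances in series:
R_brass = L/(kA) = 0.0052/(105×20.7) = 2.392×10^-6 K/W
R_carbon steel = L/(kA) = 0.0008/(47.2×20.7) = 8.188×10^-7 K/W
R_outer film = 1/(h_o·A) = 1/(23×20.7) = 0.0021 K/W
Sum of known resistances R_other = 0.002104 K/W
Total R = ΔT/Q = 328/3140 = 0.1045 K/W
R_calcium silicate = R_total − R_other = 0.1024 K/W
k = L/(R·A) = 0.17/(0.1024×20.7)

k ≈ 0.0802 W/(m·K)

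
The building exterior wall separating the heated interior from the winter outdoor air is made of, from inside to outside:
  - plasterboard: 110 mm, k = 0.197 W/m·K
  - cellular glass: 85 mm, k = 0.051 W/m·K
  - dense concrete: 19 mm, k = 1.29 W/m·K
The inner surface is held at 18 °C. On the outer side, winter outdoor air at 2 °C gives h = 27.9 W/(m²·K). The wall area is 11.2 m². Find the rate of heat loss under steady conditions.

Q ≈ 78.7 W

Thermal resistances in series:
R_plasterboard = L/(kA) = 0.11/(0.197×11.2) = 0.04985 K/W
R_cellular glass = L/(kA) = 0.085/(0.051×11.2) = 0.1488 K/W
R_dense concrete = L/(kA) = 0.019/(1.29×11.2) = 0.001315 K/W
R_outer film = 1/(h_o·A) = 1/(27.9×11.2) = 0.0032 K/W
R_total = 0.2032 K/W
Q = ΔT / R_total = 16 / 0.2032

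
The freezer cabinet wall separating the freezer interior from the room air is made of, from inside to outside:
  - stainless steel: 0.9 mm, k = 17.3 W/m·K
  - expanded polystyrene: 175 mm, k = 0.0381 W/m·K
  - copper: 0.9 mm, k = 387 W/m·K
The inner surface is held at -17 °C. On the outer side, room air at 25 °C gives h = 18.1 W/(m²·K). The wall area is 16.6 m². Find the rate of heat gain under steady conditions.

Treating each layer as a thermal resistance in series:
R_stainless steel = L/(kA) = 0.0009/(17.3×16.6) = 3.134×10^-6 K/W
R_expanded polystyrene = L/(kA) = 0.175/(0.0381×16.6) = 0.2767 K/W
R_copper = L/(kA) = 0.0009/(387×16.6) = 1.401×10^-7 K/W
R_outer film = 1/(h_o·A) = 1/(18.1×16.6) = 0.003328 K/W
R_total = 0.28 K/W
Q = ΔT / R_total = 42 / 0.28

Q ≈ 150 W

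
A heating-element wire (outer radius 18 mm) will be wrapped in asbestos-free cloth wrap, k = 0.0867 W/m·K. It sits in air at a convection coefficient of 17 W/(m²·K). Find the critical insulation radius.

r_cr ≈ 5.1 mm

For a cylinder r_cr = k/h = 0.0867/17
r_cr = 5.1 mm; since the bare radius (18 mm) is above r_cr, any added insulation will reduce heat loss.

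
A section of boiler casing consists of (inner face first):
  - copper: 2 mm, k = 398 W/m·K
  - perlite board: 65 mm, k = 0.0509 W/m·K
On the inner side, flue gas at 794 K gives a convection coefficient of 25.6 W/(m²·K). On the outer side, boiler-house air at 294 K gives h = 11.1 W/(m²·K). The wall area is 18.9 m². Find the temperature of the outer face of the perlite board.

T ≈ 326 K

Model the wall as resistances in series:
R_inner film = 1/(h_i·A) = 1/(25.6×18.9) = 0.002067 K/W
R_copper = L/(kA) = 0.002/(398×18.9) = 2.659×10^-7 K/W
R_perlite board = L/(kA) = 0.065/(0.0509×18.9) = 0.06757 K/W
R_outer film = 1/(h_o·A) = 1/(11.1×18.9) = 0.004767 K/W
R_total = 0.0744 K/W;  Q = ΔT/R_total = 500/0.0744 = 6720 W
T_interface = T_inner − Q·ΣR(inner→interface) = 794 − 6720×0.06963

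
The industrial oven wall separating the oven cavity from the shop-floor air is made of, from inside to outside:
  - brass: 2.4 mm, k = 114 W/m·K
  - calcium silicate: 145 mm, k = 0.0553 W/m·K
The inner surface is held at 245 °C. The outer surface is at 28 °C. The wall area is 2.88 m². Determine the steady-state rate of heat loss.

Q ≈ 238 W

Series thermal resistances:
R_brass = L/(kA) = 0.0024/(114×2.88) = 7.31×10^-6 K/W
R_calcium silicate = L/(kA) = 0.145/(0.0553×2.88) = 0.9104 K/W
R_total = 0.9104 K/W
Q = ΔT / R_total = 217 / 0.9104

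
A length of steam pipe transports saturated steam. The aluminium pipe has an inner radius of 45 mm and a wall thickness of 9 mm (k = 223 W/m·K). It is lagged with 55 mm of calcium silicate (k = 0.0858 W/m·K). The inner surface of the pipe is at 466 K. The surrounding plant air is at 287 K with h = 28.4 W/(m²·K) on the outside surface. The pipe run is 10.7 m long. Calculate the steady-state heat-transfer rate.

Per-layer cylindrical resistances, series-summed:
R_aluminium pipe wall = ln(54/45)/(2π×223×10.7) = 1.216×10^-5 K/W
R_calcium silicate = ln(109/54)/(2π×0.0858×10.7) = 0.1218 K/W
R_outer film = 1/(h_o·2πr_oL) = 1/(28.4×2π×0.109×10.7) = 0.004805 K/W
R_total = 0.1266 K/W
Q = ΔT/R_total = 179/0.1266

Q ≈ 1410 W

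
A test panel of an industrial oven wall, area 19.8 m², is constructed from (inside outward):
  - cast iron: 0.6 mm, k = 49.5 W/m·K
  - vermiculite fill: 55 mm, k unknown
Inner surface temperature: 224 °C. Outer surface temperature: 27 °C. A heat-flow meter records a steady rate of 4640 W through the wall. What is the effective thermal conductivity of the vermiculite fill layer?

k ≈ 0.0654 W/(m·K)

Series thermal resistances:
R_cast iron = L/(kA) = 0.0006/(49.5×19.8) = 6.122×10^-7 K/W
Sum of known resistances R_other = 6.122×10^-7 K/W
Total R = ΔT/Q = 197/4640 = 0.04246 K/W
R_vermiculite fill = R_total − R_other = 0.04246 K/W
k = L/(R·A) = 0.055/(0.04246×19.8)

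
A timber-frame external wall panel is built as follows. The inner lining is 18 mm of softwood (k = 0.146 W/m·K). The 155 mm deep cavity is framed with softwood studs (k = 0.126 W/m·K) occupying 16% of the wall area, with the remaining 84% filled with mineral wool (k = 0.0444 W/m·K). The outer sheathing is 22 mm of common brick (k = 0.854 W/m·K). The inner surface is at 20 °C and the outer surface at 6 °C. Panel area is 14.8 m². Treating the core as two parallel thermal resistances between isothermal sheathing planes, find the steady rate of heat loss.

Q ≈ 72.8 W

Sheathing layers in series; stud and cavity paths in parallel between them.
R_inner = 0.018/(0.146×14.8) = 0.00833 K/W
R_stud  = 0.155/(0.126×0.16×14.8) = 0.5195 K/W
R_cav   = 0.155/(0.0444×0.84×14.8) = 0.2808 K/W
1/R_core = 1/R_stud + 1/R_cav → R_core = 0.1823 K/W
R_outer = 0.022/(0.854×14.8) = 0.001741 K/W
R_total = 0.1923 K/W
Q = ΔT/R_total = 14/0.1923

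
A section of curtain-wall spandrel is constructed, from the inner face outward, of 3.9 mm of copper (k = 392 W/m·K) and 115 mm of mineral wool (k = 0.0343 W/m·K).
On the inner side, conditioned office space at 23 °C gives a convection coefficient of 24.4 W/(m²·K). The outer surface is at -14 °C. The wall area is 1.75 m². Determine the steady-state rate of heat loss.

Q ≈ 19.1 W

Using the resistance-network approach (series):
R_inner film = 1/(h_i·A) = 1/(24.4×1.75) = 0.02342 K/W
R_copper = L/(kA) = 0.0039/(392×1.75) = 5.685×10^-6 K/W
R_mineral wool = L/(kA) = 0.115/(0.0343×1.75) = 1.916 K/W
R_total = 1.939 K/W
Q = ΔT / R_total = 37 / 1.939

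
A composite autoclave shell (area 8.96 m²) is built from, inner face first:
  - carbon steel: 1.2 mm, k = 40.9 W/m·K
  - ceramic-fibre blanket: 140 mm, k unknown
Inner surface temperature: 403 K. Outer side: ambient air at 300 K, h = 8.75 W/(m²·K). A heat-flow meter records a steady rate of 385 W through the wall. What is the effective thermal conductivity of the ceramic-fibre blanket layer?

k ≈ 0.0613 W/(m·K)

Using the resistance-network approach (series):
R_carbon steel = L/(kA) = 0.0012/(40.9×8.96) = 3.275×10^-6 K/W
R_outer film = 1/(h_o·A) = 1/(8.75×8.96) = 0.01276 K/W
Sum of known resistances R_other = 0.01276 K/W
Total R = ΔT/Q = 103/385 = 0.2675 K/W
R_ceramic-fibre blanket = R_total − R_other = 0.2548 K/W
k = L/(R·A) = 0.14/(0.2548×8.96)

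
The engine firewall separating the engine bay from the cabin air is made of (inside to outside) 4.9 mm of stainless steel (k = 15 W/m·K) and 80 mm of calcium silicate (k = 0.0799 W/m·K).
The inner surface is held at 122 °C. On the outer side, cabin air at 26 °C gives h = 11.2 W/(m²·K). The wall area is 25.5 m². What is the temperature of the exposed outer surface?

T ≈ 33.9 °C

Treating each layer as a thermal resistance in series:
R_stainless steel = L/(kA) = 0.0049/(15×25.5) = 1.281×10^-5 K/W
R_calcium silicate = L/(kA) = 0.08/(0.0799×25.5) = 0.03926 K/W
R_outer film = 1/(h_o·A) = 1/(11.2×25.5) = 0.003501 K/W
R_total = 0.04278 K/W;  Q = ΔT/R_total = 96/0.04278 = 2244 W
T_interface = T_inner − Q·ΣR(inner→interface) = 122 − 2240×0.03928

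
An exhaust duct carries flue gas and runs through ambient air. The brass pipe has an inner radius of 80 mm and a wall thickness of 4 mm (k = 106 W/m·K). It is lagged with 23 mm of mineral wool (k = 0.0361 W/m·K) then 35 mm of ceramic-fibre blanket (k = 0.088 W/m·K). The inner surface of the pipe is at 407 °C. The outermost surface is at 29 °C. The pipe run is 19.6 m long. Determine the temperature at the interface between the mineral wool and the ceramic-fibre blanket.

T ≈ 152 °C

Per-layer cylindrical resistances, series-summed:
R_brass pipe wall = ln(84/80)/(2π×106×19.6) = 3.738×10^-6 K/W
R_mineral wool = ln(107/84)/(2π×0.0361×19.6) = 0.05444 K/W
R_ceramic-fibre blanket = ln(142/107)/(2π×0.088×19.6) = 0.02611 K/W
R_total = 0.08055 K/W
Q = ΔT/R_total = 378/0.08055
Q = 4690 W
T_interface = T_inner − Q·ΣR(inner→interface) = 407 − 4690×0.05444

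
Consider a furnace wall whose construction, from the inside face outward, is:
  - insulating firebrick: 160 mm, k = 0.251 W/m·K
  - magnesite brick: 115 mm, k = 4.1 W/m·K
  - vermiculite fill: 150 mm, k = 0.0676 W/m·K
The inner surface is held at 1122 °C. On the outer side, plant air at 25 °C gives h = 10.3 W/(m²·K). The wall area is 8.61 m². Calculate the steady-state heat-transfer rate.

Series thermal resistances:
R_insulating firebrick = L/(kA) = 0.16/(0.251×8.61) = 0.07404 K/W
R_magnesite brick = L/(kA) = 0.115/(4.1×8.61) = 0.003258 K/W
R_vermiculite fill = L/(kA) = 0.15/(0.0676×8.61) = 0.2577 K/W
R_outer film = 1/(h_o·A) = 1/(10.3×8.61) = 0.01128 K/W
R_total = 0.3463 K/W
Q = ΔT / R_total = 1097 / 0.3463

Q ≈ 3170 W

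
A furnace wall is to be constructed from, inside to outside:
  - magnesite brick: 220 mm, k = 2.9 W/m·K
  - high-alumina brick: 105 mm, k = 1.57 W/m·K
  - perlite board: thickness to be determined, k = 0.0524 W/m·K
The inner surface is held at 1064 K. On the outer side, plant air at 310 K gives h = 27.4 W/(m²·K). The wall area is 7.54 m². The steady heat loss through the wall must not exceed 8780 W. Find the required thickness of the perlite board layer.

L ≈ 24.5 mm

Series thermal resistances:
R_magnesite brick = L/(kA) = 0.22/(2.9×7.54) = 0.01006 K/W
R_high-alumina brick = L/(kA) = 0.105/(1.57×7.54) = 0.00887 K/W
R_outer film = 1/(h_o·A) = 1/(27.4×7.54) = 0.00484 K/W
Sum of the known resistances R_other = 0.02377 K/W
Required total resistance R_tot = ΔT/Q_allow = 754/8780 = 0.08588 K/W
R_perlite board = R_tot − R_other = 0.06211 K/W
L = R·k·A = 0.06211×0.0524×7.54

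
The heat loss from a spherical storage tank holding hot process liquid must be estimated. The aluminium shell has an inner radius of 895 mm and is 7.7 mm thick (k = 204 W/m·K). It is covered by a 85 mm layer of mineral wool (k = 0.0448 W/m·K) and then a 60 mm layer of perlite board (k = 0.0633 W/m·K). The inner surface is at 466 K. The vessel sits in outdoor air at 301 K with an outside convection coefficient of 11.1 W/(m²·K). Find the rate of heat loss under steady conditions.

Spherical conduction: R = (1/r_in − 1/r_out)/(4πk) per layer; series-sum.
R_aluminium shell = (1/0.895 − 1/0.9027)/(4π×204) = 3.718×10^-6 K/W
R_mineral wool = (1/0.9027 − 1/0.9877)/(4π×0.0448) = 0.1693 K/W
R_perlite board = (1/0.9877 − 1/1.0477)/(4π×0.0633) = 0.07289 K/W
R_outer film = 1/(h·4πr_o²) = 1/(11.1×4π×1.0477²) = 0.006531 K/W
R_total = 0.2488 K/W
Q = ΔT/R_total = 165/0.2488

Q ≈ 663 W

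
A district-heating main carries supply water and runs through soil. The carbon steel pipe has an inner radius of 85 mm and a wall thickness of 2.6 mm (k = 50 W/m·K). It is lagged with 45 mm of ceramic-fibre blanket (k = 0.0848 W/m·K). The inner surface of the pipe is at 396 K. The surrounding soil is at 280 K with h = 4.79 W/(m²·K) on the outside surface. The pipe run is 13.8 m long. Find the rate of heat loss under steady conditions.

Radial resistances (cylindrical: R_cond = ln(r_o/r_i)/(2πkL), R_conv = 1/(h·2πrL)):
R_carbon steel pipe wall = ln(87.6/85)/(2π×50×13.8) = 6.95×10^-6 K/W
R_ceramic-fibre blanket = ln(132.6/87.6)/(2π×0.0848×13.8) = 0.05638 K/W
R_outer film = 1/(h_o·2πr_oL) = 1/(4.79×2π×0.1326×13.8) = 0.01816 K/W
R_total = 0.07455 K/W
Q = ΔT/R_total = 116/0.07455

Q ≈ 1560 W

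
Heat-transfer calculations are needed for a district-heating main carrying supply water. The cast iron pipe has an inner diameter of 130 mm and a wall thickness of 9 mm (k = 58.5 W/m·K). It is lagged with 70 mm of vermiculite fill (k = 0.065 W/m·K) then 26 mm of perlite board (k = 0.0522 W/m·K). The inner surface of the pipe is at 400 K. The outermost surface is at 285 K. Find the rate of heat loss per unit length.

q′ ≈ 53.8 W/m

Treating each annulus and film as a series resistance:
R_cast iron pipe wall = ln(74/65)/(2π×58.5×1) = 3.528×10^-4 K/W
R_vermiculite fill = ln(144/74)/(2π×0.065×1) = 1.63 K/W
R_perlite board = ln(170/144)/(2π×0.0522×1) = 0.5061 K/W
R_total = 2.137 K/W
Q = ΔT/R_total = 115/2.137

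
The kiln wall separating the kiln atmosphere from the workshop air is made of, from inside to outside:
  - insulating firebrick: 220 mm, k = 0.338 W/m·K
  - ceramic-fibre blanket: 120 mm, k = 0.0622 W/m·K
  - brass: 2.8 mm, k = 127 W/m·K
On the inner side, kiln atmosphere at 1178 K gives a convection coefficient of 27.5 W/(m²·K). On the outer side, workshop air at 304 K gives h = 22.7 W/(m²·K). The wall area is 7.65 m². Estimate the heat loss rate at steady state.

Q ≈ 2510 W

Using the resistance-network approach (series):
R_inner film = 1/(h_i·A) = 1/(27.5×7.65) = 0.004753 K/W
R_insulating firebrick = L/(kA) = 0.22/(0.338×7.65) = 0.08508 K/W
R_ceramic-fibre blanket = L/(kA) = 0.12/(0.0622×7.65) = 0.2522 K/W
R_brass = L/(kA) = 0.0028/(127×7.65) = 2.882×10^-6 K/W
R_outer film = 1/(h_o·A) = 1/(22.7×7.65) = 0.005759 K/W
R_total = 0.3478 K/W
Q = ΔT / R_total = 874 / 0.3478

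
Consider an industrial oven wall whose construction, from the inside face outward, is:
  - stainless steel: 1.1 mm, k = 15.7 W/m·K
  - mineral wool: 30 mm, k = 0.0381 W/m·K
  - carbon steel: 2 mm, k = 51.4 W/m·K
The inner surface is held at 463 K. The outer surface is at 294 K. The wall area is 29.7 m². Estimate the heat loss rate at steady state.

Q ≈ 6370 W

Treating each layer as a thermal resistance in series:
R_stainless steel = L/(kA) = 0.0011/(15.7×29.7) = 2.359×10^-6 K/W
R_mineral wool = L/(kA) = 0.03/(0.0381×29.7) = 0.02651 K/W
R_carbon steel = L/(kA) = 0.002/(51.4×29.7) = 1.31×10^-6 K/W
R_total = 0.02652 K/W
Q = ΔT / R_total = 169 / 0.02652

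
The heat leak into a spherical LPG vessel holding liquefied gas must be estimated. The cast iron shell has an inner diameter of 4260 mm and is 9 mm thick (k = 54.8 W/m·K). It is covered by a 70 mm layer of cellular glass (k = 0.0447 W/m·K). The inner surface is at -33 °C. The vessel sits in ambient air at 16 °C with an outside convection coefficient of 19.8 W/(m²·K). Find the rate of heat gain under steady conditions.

Each spherical layer contributes R = (1/r_i − 1/r_o)/(4πk):
R_cast iron shell = (1/2.13 − 1/2.139)/(4π×54.8) = 2.869×10^-6 K/W
R_cellular glass = (1/2.139 − 1/2.209)/(4π×0.0447) = 0.02637 K/W
R_outer film = 1/(h·4πr_o²) = 1/(19.8×4π×2.209²) = 8.236×10^-4 K/W
R_total = 0.0272 K/W
Q = ΔT/R_total = 49/0.0272

Q ≈ 1800 W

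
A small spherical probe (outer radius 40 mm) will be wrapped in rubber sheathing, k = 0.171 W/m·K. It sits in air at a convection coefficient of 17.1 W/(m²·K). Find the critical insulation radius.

r_cr ≈ 20 mm

For a sphere r_cr = 2k/h = 2×0.171/17.1
r_cr = 20 mm; since the bare radius (40 mm) is above r_cr, any added insulation will reduce heat loss.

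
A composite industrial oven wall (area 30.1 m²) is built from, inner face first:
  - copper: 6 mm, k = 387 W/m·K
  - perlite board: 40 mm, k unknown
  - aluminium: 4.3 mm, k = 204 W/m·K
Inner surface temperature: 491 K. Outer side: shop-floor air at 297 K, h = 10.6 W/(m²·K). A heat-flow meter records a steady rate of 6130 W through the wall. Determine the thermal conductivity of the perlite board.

Thermal resistances in series:
R_copper = L/(kA) = 0.006/(387×30.1) = 5.151×10^-7 K/W
R_aluminium = L/(kA) = 0.0043/(204×30.1) = 7.003×10^-7 K/W
R_outer film = 1/(h_o·A) = 1/(10.6×30.1) = 0.003134 K/W
Sum of known resistances R_other = 0.003135 K/W
Total R = ΔT/Q = 194/6130 = 0.03165 K/W
R_perlite board = R_total − R_other = 0.02851 K/W
k = L/(R·A) = 0.04/(0.02851×30.1)

k ≈ 0.0466 W/(m·K)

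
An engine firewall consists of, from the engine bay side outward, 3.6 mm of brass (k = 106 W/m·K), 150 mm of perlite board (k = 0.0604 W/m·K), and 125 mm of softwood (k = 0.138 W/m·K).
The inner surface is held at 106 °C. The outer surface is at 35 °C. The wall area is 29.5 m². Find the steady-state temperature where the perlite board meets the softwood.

Using the resistance-network approach (series):
R_brass = L/(kA) = 0.0036/(106×29.5) = 1.151×10^-6 K/W
R_perlite board = L/(kA) = 0.15/(0.0604×29.5) = 0.08418 K/W
R_softwood = L/(kA) = 0.125/(0.138×29.5) = 0.0307 K/W
R_total = 0.1149 K/W;  Q = ΔT/R_total = 71/0.1149 = 618 W
T_interface = T_inner − Q·ΣR(inner→interface) = 106 − 618×0.08419

T ≈ 54 °C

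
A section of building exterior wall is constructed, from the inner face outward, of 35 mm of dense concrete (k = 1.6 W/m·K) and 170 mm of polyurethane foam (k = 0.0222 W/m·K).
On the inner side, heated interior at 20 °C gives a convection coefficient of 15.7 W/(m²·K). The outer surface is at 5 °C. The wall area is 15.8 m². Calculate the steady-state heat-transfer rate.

Q ≈ 30.6 W

Series thermal resistances:
R_inner film = 1/(h_i·A) = 1/(15.7×15.8) = 0.004031 K/W
R_dense concrete = L/(kA) = 0.035/(1.6×15.8) = 0.001384 K/W
R_polyurethane foam = L/(kA) = 0.17/(0.0222×15.8) = 0.4847 K/W
R_total = 0.4901 K/W
Q = ΔT / R_total = 15 / 0.4901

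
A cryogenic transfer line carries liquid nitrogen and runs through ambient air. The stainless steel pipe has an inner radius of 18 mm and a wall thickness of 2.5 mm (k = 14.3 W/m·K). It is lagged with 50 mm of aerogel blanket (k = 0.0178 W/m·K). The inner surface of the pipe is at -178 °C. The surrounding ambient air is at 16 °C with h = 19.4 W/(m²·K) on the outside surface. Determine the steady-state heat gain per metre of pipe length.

q′ ≈ 17.4 W/m

Cylindrical conduction, so R = ln(r₂/r₁)/(2πkL) per layer, in series:
R_stainless steel pipe wall = ln(20.5/18)/(2π×14.3×1) = 0.001447 K/W
R_aerogel blanket = ln(70.5/20.5)/(2π×0.0178×1) = 11.04 K/W
R_outer film = 1/(h_o·2πr_oL) = 1/(19.4×2π×0.0705×1) = 0.1164 K/W
R_total = 11.16 K/W
Q = ΔT/R_total = 194/11.16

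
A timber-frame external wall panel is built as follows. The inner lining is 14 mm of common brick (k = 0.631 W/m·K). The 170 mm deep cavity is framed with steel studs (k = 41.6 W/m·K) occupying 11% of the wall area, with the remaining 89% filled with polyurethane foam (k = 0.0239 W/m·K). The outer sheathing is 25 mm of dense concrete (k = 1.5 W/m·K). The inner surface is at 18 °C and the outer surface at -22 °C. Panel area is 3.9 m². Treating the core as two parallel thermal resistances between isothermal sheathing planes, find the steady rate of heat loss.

Q ≈ 2060 W

Sheathing layers in series; stud and cavity paths in parallel between them.
R_inner = 0.014/(0.631×3.9) = 0.005689 K/W
R_stud  = 0.17/(41.6×0.11×3.9) = 0.009526 K/W
R_cav   = 0.17/(0.0239×0.89×3.9) = 2.049 K/W
1/R_core = 1/R_stud + 1/R_cav → R_core = 0.009482 K/W
R_outer = 0.025/(1.5×3.9) = 0.004274 K/W
R_total = 0.01944 K/W
Q = ΔT/R_total = 40/0.01944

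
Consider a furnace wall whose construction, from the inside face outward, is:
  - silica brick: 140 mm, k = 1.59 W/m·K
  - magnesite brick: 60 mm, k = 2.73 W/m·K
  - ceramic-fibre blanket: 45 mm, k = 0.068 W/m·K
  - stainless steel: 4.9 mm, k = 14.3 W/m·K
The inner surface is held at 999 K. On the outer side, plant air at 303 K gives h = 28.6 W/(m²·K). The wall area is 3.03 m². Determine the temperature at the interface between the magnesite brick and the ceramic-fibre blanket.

Model the wall as resistances in series:
R_silica brick = L/(kA) = 0.14/(1.59×3.03) = 0.02906 K/W
R_magnesite brick = L/(kA) = 0.06/(2.73×3.03) = 0.007253 K/W
R_ceramic-fibre blanket = L/(kA) = 0.045/(0.068×3.03) = 0.2184 K/W
R_stainless steel = L/(kA) = 0.0049/(14.3×3.03) = 1.131×10^-4 K/W
R_outer film = 1/(h_o·A) = 1/(28.6×3.03) = 0.01154 K/W
R_total = 0.2664 K/W;  Q = ΔT/R_total = 696/0.2664 = 2613 W
T_interface = T_inner − Q·ΣR(inner→interface) = 999 − 2610×0.03631

T ≈ 904 K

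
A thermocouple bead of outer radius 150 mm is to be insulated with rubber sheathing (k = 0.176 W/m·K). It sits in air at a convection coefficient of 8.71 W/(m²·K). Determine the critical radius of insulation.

r_cr ≈ 40.4 mm

For a sphere r_cr = 2k/h = 2×0.176/8.71
r_cr = 40.4 mm; since the bare radius (150 mm) is above r_cr, any added insulation will reduce heat loss.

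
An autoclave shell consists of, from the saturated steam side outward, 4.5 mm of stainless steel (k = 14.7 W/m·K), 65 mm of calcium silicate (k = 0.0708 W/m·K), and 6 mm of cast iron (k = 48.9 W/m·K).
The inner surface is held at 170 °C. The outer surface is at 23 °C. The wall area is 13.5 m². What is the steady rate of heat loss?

Treating each layer as a thermal resistance in series:
R_stainless steel = L/(kA) = 0.0045/(14.7×13.5) = 2.268×10^-5 K/W
R_calcium silicate = L/(kA) = 0.065/(0.0708×13.5) = 0.06801 K/W
R_cast iron = L/(kA) = 0.006/(48.9×13.5) = 9.089×10^-6 K/W
R_total = 0.06804 K/W
Q = ΔT / R_total = 147 / 0.06804

Q ≈ 2160 W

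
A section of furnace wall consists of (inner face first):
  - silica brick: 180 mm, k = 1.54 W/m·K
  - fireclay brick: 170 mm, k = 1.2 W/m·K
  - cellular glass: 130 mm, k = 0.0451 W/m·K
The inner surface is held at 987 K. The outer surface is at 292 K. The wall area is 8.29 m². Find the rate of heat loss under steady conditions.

Q ≈ 1830 W

Treating each layer as a thermal resistance in series:
R_silica brick = L/(kA) = 0.18/(1.54×8.29) = 0.0141 K/W
R_fireclay brick = L/(kA) = 0.17/(1.2×8.29) = 0.01709 K/W
R_cellular glass = L/(kA) = 0.13/(0.0451×8.29) = 0.3477 K/W
R_total = 0.3789 K/W
Q = ΔT / R_total = 695 / 0.3789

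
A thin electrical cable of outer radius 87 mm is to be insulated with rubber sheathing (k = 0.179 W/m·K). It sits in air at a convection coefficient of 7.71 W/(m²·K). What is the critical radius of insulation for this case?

r_cr ≈ 23.2 mm

For a cylinder r_cr = k/h = 0.179/7.71
r_cr = 23.2 mm; since the bare radius (87 mm) is above r_cr, any added insulation will reduce heat loss.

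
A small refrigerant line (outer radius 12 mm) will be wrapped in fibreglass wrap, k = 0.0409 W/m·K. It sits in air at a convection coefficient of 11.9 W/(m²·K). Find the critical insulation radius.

For a cylinder r_cr = k/h = 0.0409/11.9
r_cr = 3.44 mm; since the bare radius (12 mm) is above r_cr, any added insulation will reduce heat loss.

r_cr ≈ 3.44 mm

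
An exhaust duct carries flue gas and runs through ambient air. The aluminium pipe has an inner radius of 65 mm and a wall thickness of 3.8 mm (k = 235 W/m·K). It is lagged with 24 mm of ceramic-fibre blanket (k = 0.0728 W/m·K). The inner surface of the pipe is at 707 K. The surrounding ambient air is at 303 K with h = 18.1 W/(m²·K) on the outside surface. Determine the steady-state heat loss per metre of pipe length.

Treating each annulus and film as a series resistance:
R_aluminium pipe wall = ln(68.8/65)/(2π×235×1) = 3.848×10^-5 K/W
R_ceramic-fibre blanket = ln(92.8/68.8)/(2π×0.0728×1) = 0.6542 K/W
R_outer film = 1/(h_o·2πr_oL) = 1/(18.1×2π×0.0928×1) = 0.09475 K/W
R_total = 0.749 K/W
Q = ΔT/R_total = 404/0.749

q′ ≈ 539 W/m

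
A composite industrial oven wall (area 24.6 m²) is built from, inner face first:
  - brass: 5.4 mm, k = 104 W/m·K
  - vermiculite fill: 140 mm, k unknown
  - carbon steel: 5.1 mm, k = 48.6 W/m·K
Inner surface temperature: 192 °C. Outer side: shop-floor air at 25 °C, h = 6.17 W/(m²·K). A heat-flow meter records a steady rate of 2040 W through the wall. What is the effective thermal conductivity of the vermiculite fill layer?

k ≈ 0.0756 W/(m·K)

Thermal resistances in series:
R_brass = L/(kA) = 0.0054/(104×24.6) = 2.111×10^-6 K/W
R_carbon steel = L/(kA) = 0.0051/(48.6×24.6) = 4.266×10^-6 K/W
R_outer film = 1/(h_o·A) = 1/(6.17×24.6) = 0.006588 K/W
Sum of known resistances R_other = 0.006595 K/W
Total R = ΔT/Q = 167/2040 = 0.08186 K/W
R_vermiculite fill = R_total − R_other = 0.07527 K/W
k = L/(R·A) = 0.14/(0.07527×24.6)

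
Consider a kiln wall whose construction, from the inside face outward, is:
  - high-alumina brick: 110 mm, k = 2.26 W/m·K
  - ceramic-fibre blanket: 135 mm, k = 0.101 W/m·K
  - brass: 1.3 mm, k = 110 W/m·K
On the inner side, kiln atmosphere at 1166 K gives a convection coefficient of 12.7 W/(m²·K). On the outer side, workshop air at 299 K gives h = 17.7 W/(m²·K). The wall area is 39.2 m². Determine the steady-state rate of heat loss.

Series thermal resistances:
R_inner film = 1/(h_i·A) = 1/(12.7×39.2) = 0.002009 K/W
R_high-alumina brick = L/(kA) = 0.11/(2.26×39.2) = 0.001242 K/W
R_ceramic-fibre blanket = L/(kA) = 0.135/(0.101×39.2) = 0.0341 K/W
R_brass = L/(kA) = 0.0013/(110×39.2) = 3.015×10^-7 K/W
R_outer film = 1/(h_o·A) = 1/(17.7×39.2) = 0.001441 K/W
R_total = 0.03879 K/W
Q = ΔT / R_total = 867 / 0.03879

Q ≈ 22400 W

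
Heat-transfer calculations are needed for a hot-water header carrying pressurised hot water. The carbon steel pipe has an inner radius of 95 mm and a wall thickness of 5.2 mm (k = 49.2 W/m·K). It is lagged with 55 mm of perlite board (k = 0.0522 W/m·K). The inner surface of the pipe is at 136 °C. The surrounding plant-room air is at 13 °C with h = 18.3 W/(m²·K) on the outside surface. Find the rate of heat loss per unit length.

q′ ≈ 88.5 W/m

For a radial system each layer contributes R = ln(r_out/r_in)/(2πkL); films add R = 1/(hA).
R_carbon steel pipe wall = ln(100.2/95)/(2π×49.2×1) = 1.724×10^-4 K/W
R_perlite board = ln(155.2/100.2)/(2π×0.0522×1) = 1.334 K/W
R_outer film = 1/(h_o·2πr_oL) = 1/(18.3×2π×0.1552×1) = 0.05604 K/W
R_total = 1.39 K/W
Q = ΔT/R_total = 123/1.39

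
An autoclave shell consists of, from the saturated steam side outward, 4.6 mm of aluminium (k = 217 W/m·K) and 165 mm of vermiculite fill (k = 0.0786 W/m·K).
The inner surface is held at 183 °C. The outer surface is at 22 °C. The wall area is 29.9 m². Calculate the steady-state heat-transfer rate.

Thermal resistances in series:
R_aluminium = L/(kA) = 0.0046/(217×29.9) = 7.09×10^-7 K/W
R_vermiculite fill = L/(kA) = 0.165/(0.0786×29.9) = 0.07021 K/W
R_total = 0.07021 K/W
Q = ΔT / R_total = 161 / 0.07021

Q ≈ 2290 W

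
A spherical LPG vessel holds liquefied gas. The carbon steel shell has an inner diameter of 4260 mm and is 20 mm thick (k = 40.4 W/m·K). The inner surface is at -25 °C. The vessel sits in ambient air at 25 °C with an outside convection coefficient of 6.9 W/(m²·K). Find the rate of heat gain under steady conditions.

Q ≈ 20000 W

Each spherical layer contributes R = (1/r_i − 1/r_o)/(4πk):
R_carbon steel shell = (1/2.13 − 1/2.15)/(4π×40.4) = 8.602×10^-6 K/W
R_outer film = 1/(h·4πr_o²) = 1/(6.9×4π×2.15²) = 0.002495 K/W
R_total = 0.002504 K/W
Q = ΔT/R_total = 50/0.002504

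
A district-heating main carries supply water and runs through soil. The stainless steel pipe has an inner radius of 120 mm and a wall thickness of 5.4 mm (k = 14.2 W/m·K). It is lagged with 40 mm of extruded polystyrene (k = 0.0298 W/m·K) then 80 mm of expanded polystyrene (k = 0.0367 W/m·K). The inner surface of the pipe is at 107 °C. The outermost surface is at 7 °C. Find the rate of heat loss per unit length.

q′ ≈ 31.3 W/m

Treating each annulus and film as a series resistance:
R_stainless steel pipe wall = ln(125.4/120)/(2π×14.2×1) = 4.933×10^-4 K/W
R_extruded polystyrene = ln(165.4/125.4)/(2π×0.0298×1) = 1.479 K/W
R_expanded polystyrene = ln(245.4/165.4)/(2π×0.0367×1) = 1.711 K/W
R_total = 3.19 K/W
Q = ΔT/R_total = 100/3.19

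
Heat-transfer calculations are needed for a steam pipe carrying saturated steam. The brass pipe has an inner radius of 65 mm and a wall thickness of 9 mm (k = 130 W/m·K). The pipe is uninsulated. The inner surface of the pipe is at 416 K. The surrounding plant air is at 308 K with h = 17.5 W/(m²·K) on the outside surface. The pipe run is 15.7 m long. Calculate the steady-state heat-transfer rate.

Radial resistances (cylindrical: R_cond = ln(r_o/r_i)/(2πkL), R_conv = 1/(h·2πrL)):
R_brass pipe wall = ln(74/65)/(2π×130×15.7) = 1.011×10^-5 K/W
R_outer film = 1/(h_o·2πr_oL) = 1/(17.5×2π×0.074×15.7) = 0.007828 K/W
R_total = 0.007838 K/W
Q = ΔT/R_total = 108/0.007838

Q ≈ 13800 W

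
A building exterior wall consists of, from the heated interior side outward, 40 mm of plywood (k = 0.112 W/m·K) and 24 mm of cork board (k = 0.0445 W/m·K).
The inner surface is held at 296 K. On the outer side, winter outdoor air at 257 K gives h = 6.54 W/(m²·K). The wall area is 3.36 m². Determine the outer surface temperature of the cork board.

T ≈ 263 K

Using the resistance-network approach (series):
R_plywood = L/(kA) = 0.04/(0.112×3.36) = 0.1063 K/W
R_cork board = L/(kA) = 0.024/(0.0445×3.36) = 0.1605 K/W
R_outer film = 1/(h_o·A) = 1/(6.54×3.36) = 0.04551 K/W
R_total = 0.3123 K/W;  Q = ΔT/R_total = 39/0.3123 = 124.9 W
T_interface = T_inner − Q·ΣR(inner→interface) = 296 − 125×0.2668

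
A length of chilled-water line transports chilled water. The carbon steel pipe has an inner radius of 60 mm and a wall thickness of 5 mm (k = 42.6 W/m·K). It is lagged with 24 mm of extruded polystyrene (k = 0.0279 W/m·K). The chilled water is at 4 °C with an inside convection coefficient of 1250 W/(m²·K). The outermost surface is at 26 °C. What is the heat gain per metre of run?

q′ ≈ 12.3 W/m

Treating each annulus and film as a series resistance:
R_inner film = 1/(h_i·2πr₁L) = 1/(1250×2π×0.06×1) = 0.002122 K/W
R_carbon steel pipe wall = ln(65/60)/(2π×42.6×1) = 2.99×10^-4 K/W
R_extruded polystyrene = ln(89/65)/(2π×0.0279×1) = 1.793 K/W
R_total = 1.795 K/W
Q = ΔT/R_total = 22/1.795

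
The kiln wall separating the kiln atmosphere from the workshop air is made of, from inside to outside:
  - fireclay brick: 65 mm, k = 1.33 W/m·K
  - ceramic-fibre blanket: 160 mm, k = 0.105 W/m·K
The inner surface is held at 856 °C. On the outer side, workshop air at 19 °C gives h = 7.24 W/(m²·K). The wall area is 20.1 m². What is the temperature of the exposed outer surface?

T ≈ 86.6 °C

Treating each layer as a thermal resistance in series:
R_fireclay brick = L/(kA) = 0.065/(1.33×20.1) = 0.002431 K/W
R_ceramic-fibre blanket = L/(kA) = 0.16/(0.105×20.1) = 0.07581 K/W
R_outer film = 1/(h_o·A) = 1/(7.24×20.1) = 0.006872 K/W
R_total = 0.08511 K/W;  Q = ΔT/R_total = 837/0.08511 = 9834 W
T_interface = T_inner − Q·ΣR(inner→interface) = 856 − 9830×0.07824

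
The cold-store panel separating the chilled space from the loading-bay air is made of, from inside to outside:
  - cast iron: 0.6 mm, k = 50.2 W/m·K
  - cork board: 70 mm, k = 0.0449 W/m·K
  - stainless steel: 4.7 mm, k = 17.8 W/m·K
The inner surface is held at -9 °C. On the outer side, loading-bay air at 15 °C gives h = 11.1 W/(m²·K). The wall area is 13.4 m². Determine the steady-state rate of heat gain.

Treating each layer as a thermal resistance in series:
R_cast iron = L/(kA) = 0.0006/(50.2×13.4) = 8.92×10^-7 K/W
R_cork board = L/(kA) = 0.07/(0.0449×13.4) = 0.1163 K/W
R_stainless steel = L/(kA) = 0.0047/(17.8×13.4) = 1.97×10^-5 K/W
R_outer film = 1/(h_o·A) = 1/(11.1×13.4) = 0.006723 K/W
R_total = 0.1231 K/W
Q = ΔT / R_total = 24 / 0.1231

Q ≈ 195 W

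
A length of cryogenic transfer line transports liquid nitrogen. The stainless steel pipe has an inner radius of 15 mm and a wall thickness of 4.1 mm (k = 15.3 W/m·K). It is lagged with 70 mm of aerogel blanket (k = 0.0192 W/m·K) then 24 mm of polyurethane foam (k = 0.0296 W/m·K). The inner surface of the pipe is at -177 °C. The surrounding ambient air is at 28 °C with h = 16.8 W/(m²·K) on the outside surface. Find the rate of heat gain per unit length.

Cylindrical conduction, so R = ln(r₂/r₁)/(2πkL) per layer, in series:
R_stainless steel pipe wall = ln(19.1/15)/(2π×15.3×1) = 0.002514 K/W
R_aerogel blanket = ln(89.1/19.1)/(2π×0.0192×1) = 12.77 K/W
R_polyurethane foam = ln(113.1/89.1)/(2π×0.0296×1) = 1.282 K/W
R_outer film = 1/(h_o·2πr_oL) = 1/(16.8×2π×0.1131×1) = 0.08376 K/W
R_total = 14.13 K/W
Q = ΔT/R_total = 205/14.13

q′ ≈ 14.5 W/m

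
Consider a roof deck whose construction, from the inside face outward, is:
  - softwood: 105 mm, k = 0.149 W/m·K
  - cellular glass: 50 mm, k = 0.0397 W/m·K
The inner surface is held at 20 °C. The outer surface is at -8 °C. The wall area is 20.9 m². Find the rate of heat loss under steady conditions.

Q ≈ 298 W

Treating each layer as a thermal resistance in series:
R_softwood = L/(kA) = 0.105/(0.149×20.9) = 0.03372 K/W
R_cellular glass = L/(kA) = 0.05/(0.0397×20.9) = 0.06026 K/W
R_total = 0.09398 K/W
Q = ΔT / R_total = 28 / 0.09398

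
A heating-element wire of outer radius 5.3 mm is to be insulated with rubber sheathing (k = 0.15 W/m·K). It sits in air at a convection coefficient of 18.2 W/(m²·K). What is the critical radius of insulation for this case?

For a cylinder r_cr = k/h = 0.15/18.2
r_cr = 8.24 mm; since the bare radius (5.3 mm) is below r_cr, adding a thin layer of insulation will *increase* heat loss.

r_cr ≈ 8.24 mm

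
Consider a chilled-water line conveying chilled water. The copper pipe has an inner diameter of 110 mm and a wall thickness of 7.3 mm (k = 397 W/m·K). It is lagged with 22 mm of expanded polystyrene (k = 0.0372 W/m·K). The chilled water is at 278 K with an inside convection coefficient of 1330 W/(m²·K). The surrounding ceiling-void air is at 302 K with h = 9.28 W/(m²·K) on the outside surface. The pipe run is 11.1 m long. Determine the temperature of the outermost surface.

T ≈ 299 K

Treating each annulus and film as a series resistance:
R_inner film = 1/(h_i·2πr₁L) = 1/(1330×2π×0.055×11.1) = 1.96×10^-4 K/W
R_copper pipe wall = ln(62.3/55)/(2π×397×11.1) = 4.501×10^-6 K/W
R_expanded polystyrene = ln(84.3/62.3)/(2π×0.0372×11.1) = 0.1166 K/W
R_outer film = 1/(h_o·2πr_oL) = 1/(9.28×2π×0.0843×11.1) = 0.01833 K/W
R_total = 0.1351 K/W
Q = ΔT/R_total = 24/0.1351
Q = 178 W
T_interface = T_inner + Q·ΣR(inner→interface) = 278 + 178×0.1168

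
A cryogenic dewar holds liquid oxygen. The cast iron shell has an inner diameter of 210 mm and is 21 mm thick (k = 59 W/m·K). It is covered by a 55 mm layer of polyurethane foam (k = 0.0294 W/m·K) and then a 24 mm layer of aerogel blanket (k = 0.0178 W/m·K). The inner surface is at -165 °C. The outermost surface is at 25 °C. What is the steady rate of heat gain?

Radial (spherical) resistances in series:
R_cast iron shell = (1/0.105 − 1/0.126)/(4π×59) = 0.002141 K/W
R_polyurethane foam = (1/0.126 − 1/0.181)/(4π×0.0294) = 6.528 K/W
R_aerogel blanket = (1/0.181 − 1/0.205)/(4π×0.0178) = 2.892 K/W
R_total = 9.421 K/W
Q = ΔT/R_total = 190/9.421

Q ≈ 20.2 W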